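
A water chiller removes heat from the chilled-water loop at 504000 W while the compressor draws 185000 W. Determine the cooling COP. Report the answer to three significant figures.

The first law gives Q̇_H = Q̇_C + Ẇ, so the three rates are Q̇_C = 504000, Q̇_H = 689000, Ẇ = 185000 W.
COP_R = Q̇_C/Ẇ = 504000/185000 = 2.724.

2.72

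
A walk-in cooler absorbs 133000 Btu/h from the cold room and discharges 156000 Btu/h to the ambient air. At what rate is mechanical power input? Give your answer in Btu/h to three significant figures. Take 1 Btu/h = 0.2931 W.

For a cyclic device the first law requires Q̇_H = Q̇_C + Ẇ.
Ẇ = Q̇_H − Q̇_C = 23000 Btu/h.

23000 Btu/h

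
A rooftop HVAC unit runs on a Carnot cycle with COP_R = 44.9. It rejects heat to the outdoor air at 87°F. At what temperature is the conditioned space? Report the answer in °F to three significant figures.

75.1 °F

For a Carnot refrigerator COP_R = T_C/(T_H − T_C), so T_C = COP·T_H/(1 + COP).
With T_H = 303.71 K, T_C = 44.9 × 303.71/45.90 = 297.09 K.
Converting, 297.09 K = 75.09°F.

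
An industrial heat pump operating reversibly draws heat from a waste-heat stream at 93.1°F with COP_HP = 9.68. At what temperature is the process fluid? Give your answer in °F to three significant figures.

COP_HP = T_H/(T_H − T_C) rearranges to T_H = COP·T_C/(COP − 1).
With T_C = 307.09 K, T_H = 9.68 × 307.09/8.680 = 342.47 K.
Converting, 342.47 K = 156.78°F.

157 °F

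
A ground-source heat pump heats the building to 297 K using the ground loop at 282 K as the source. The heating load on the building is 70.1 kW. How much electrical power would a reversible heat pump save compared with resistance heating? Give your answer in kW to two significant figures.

The reservoir spacing is ΔT = 297 − 282 = 15.00 K.
COP_Carnot = T_H/ΔT = 297.00/15.00 = 19.80.
Resistance heating needs Ẇ_res = Q̇_H = 70.10 kW; the reversible heat pump needs only Ẇ_hp = Q̇_H/COP = 3.540 kW.
Saving = 70.10 − 3.540 = 66.56 kW.

67 kW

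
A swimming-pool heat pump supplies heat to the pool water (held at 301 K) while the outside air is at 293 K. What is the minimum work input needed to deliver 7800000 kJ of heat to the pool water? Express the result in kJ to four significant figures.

207300 kJ

The reservoir spacing is ΔT = 301 − 293 = 8.000 K.
The reversible limit is COP_HP = T_H/ΔT = 37.63, so W_min = Q_H/COP = Q_H·ΔT/T_H.
W_min = 7800000 × 8.000/301.00 = 207300 kJ.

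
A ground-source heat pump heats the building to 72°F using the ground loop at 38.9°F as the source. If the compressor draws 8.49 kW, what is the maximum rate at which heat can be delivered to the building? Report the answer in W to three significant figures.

In absolute terms T_C = 276.98 K and T_H = 295.37 K, so ΔT = 18.39 K.
COP_Carnot = T_H/ΔT = 295.37/18.39 = 16.06.
Q̇_max = COP_Carnot × Ẇ = 16.06 × 8.490 kW = 136.4 kW = 136400 W.

136000 W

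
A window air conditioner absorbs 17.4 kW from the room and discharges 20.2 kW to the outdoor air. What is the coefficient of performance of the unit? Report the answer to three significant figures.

6.21

The first law gives Q̇_H = Q̇_C + Ẇ, so the three rates are Q̇_C = 17.40, Q̇_H = 20.20, Ẇ = 2.800 kW.
COP_R = Q̇_C/Ẇ = 17.40/2.800 = 6.214.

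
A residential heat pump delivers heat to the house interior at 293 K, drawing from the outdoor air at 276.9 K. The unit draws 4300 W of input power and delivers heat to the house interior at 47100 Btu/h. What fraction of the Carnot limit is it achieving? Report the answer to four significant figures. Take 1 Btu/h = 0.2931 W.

Converting, Q̇_H = 47100 Btu/h = 13810 W, so COP_actual = Q̇_H/Ẇ = 13810/4300 = 3.210.
The reservoir spacing is ΔT = 293 − 276.9 = 16.10 K.
COP_Carnot = T_H/ΔT = 293.00/16.10 = 18.20.
η_II = COP_actual/COP_Carnot = 3.210/18.20 = 0.1764.

0.1764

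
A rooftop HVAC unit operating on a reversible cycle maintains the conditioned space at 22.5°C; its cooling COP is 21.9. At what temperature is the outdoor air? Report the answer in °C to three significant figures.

COP_R = T_C/(T_H − T_C) gives T_H − T_C = T_C/COP.
With T_C = 295.65 K, T_H = 295.65 × (1 + 1/21.9) = 309.15 K.
Converting, 309.15 K = 36.00°C.

36.0 °C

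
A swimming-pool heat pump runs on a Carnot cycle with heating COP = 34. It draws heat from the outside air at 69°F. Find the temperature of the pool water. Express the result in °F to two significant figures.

COP_HP = T_H/(T_H − T_C) rearranges to T_H = COP·T_C/(COP − 1).
With T_C = 293.71 K, T_H = 34 × 293.71/33.00 = 302.61 K.
Converting, 302.61 K = 85.02°F.

85 °F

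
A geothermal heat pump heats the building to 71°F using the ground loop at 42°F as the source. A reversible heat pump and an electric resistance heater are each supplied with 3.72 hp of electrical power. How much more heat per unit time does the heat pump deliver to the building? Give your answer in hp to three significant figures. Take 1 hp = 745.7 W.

64.4 hp

In absolute terms T_C = 278.71 K and T_H = 294.82 K, so ΔT = 16.11 K.
COP_Carnot = T_H/ΔT = 294.82/16.11 = 18.30.
The heat pump delivers Q̇_H = COP × Ẇ = 68.07 hp; the resistance heater delivers Ẇ = 3.720 hp.
Extra = (COP − 1)·Ẇ = 64.35 hp.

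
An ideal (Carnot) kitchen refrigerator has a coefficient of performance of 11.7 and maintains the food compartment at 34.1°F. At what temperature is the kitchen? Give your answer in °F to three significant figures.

76.3 °F

COP_R = T_C/(T_H − T_C) gives T_H − T_C = T_C/COP.
With T_C = 274.32 K, T_H = 274.32 × (1 + 1/11.7) = 297.76 K.
Converting, 297.76 K = 76.30°F.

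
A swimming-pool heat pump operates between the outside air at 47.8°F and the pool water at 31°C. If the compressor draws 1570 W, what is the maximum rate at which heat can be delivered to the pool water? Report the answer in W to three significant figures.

21500 W

In absolute terms T_C = 281.93 K and T_H = 304.15 K, so ΔT = 22.22 K.
COP_Carnot = T_H/ΔT = 304.15/22.22 = 13.69.
Q̇_max = COP_Carnot × Ẇ = 13.69 × 1570 W = 21490 W.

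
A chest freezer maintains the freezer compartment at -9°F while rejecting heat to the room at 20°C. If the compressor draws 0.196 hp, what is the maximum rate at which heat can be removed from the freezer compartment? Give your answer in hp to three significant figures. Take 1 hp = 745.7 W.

In absolute terms T_C = 250.37 K and T_H = 293.15 K, so ΔT = 42.78 K.
COP_Carnot = T_C/ΔT = 250.37/42.78 = 5.853.
Q̇_max = COP_Carnot × Ẇ = 5.853 × 0.1960 hp = 1.147 hp.

1.15 hp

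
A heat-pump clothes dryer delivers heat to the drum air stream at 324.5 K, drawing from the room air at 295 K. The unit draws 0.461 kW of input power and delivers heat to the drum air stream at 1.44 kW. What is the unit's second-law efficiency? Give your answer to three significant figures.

0.284

COP_actual = Q̇_H/Ẇ = 1.440/0.4610 = 3.124.
The reservoir spacing is ΔT = 324.5 − 295 = 29.50 K.
COP_Carnot = T_H/ΔT = 324.50/29.50 = 11.00.
η_II = COP_actual/COP_Carnot = 3.124/11.00 = 0.2840.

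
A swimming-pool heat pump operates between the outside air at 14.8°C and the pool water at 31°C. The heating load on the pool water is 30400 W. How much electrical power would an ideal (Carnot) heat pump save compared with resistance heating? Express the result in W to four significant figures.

In absolute terms T_C = 287.95 K and T_H = 304.15 K, so ΔT = 16.20 K.
COP_Carnot = T_H/ΔT = 304.15/16.20 = 18.77.
Resistance heating needs Ẇ_res = Q̇_H = 30400 W; the reversible heat pump needs only Ẇ_hp = Q̇_H/COP = 1619 W.
Saving = 30400 − 1619 = 28780 W.

28780 W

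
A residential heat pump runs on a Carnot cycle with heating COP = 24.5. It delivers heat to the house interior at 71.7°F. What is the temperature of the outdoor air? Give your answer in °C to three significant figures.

10.0 °C

COP_HP = T_H/(T_H − T_C) gives T_H − T_C = T_H/COP.
With T_H = 295.21 K, T_C = 295.21 × (1 − 1/24.5) = 283.16 K.
Converting, 283.16 K = 10.01°C.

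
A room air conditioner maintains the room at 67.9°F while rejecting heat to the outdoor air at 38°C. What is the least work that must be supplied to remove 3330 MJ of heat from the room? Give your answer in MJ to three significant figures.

205 MJ

In absolute terms T_C = 293.09 K and T_H = 311.15 K, so ΔT = 18.06 K.
The reversible limit is COP_R = T_C/ΔT = 16.23, so W_min = Q_C/COP = Q_C·ΔT/T_C.
W_min = 3330 × 18.06/293.09 = 205.1 MJ.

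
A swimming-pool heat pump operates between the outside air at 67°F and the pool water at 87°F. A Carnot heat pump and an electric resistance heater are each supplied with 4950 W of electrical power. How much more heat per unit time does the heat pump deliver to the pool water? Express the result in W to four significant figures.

In absolute terms T_C = 292.59 K and T_H = 303.71 K, so ΔT = 11.11 K.
COP_Carnot = T_H/ΔT = 303.71/11.11 = 27.33.
The heat pump delivers Q̇_H = COP × Ẇ = 135300 W; the resistance heater delivers Ẇ = 4950 W.
Extra = (COP − 1)·Ẇ = 130400 W.

130400 W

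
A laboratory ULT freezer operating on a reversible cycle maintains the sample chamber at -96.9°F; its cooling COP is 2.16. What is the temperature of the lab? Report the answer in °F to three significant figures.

COP_R = T_C/(T_H − T_C) gives T_H − T_C = T_C/COP.
With T_C = 201.54 K, T_H = 201.54 × (1 + 1/2.16) = 294.84 K.
Converting, 294.84 K = 71.05°F.

71.0 °F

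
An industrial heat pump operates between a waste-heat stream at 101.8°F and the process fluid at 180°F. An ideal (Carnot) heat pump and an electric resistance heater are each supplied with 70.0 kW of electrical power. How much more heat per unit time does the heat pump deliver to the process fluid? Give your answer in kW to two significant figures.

In absolute terms T_C = 311.93 K and T_H = 355.37 K, so ΔT = 43.44 K.
COP_Carnot = T_H/ΔT = 355.37/43.44 = 8.180.
The heat pump delivers Q̇_H = COP × Ẇ = 572.6 kW; the resistance heater delivers Ẇ = 70.00 kW.
Extra = (COP − 1)·Ẇ = 502.6 kW.

500 kW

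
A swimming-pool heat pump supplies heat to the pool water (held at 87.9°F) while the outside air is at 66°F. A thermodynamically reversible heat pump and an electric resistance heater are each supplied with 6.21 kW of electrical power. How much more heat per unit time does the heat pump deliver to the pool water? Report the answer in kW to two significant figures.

In absolute terms T_C = 292.04 K and T_H = 304.21 K, so ΔT = 12.17 K.
COP_Carnot = T_H/ΔT = 304.21/12.17 = 25.00.
The heat pump delivers Q̇_H = COP × Ẇ = 155.3 kW; the resistance heater delivers Ẇ = 6.210 kW.
Extra = (COP − 1)·Ẇ = 149.1 kW.

150 kW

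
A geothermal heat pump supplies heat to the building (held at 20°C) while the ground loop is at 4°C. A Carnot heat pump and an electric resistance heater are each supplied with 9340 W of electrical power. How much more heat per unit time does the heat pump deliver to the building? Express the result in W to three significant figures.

In absolute terms T_C = 277.15 K and T_H = 293.15 K, so ΔT = 16.00 K.
COP_Carnot = T_H/ΔT = 293.15/16.00 = 18.32.
The heat pump delivers Q̇_H = COP × Ẇ = 171100 W; the resistance heater delivers Ẇ = 9340 W.
Extra = (COP − 1)·Ẇ = 161800 W.

162000 W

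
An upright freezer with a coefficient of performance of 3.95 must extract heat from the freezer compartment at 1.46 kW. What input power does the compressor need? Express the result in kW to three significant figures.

0.370 kW

Ẇ = Q̇_C/COP = 1.460/3.95 = 0.3696 kW.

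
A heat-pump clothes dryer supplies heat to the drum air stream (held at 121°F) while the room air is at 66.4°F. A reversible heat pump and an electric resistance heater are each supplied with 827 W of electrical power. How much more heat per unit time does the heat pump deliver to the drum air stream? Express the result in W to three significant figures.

7970 W

In absolute terms T_C = 292.26 K and T_H = 322.59 K, so ΔT = 30.33 K.
COP_Carnot = T_H/ΔT = 322.59/30.33 = 10.63.
The heat pump delivers Q̇_H = COP × Ẇ = 8795 W; the resistance heater delivers Ẇ = 827.0 W.
Extra = (COP − 1)·Ẇ = 7968 W.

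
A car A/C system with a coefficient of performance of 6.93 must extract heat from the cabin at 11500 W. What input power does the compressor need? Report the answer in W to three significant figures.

1660 W

Ẇ = Q̇_C/COP = 11500/6.93 = 1659 W.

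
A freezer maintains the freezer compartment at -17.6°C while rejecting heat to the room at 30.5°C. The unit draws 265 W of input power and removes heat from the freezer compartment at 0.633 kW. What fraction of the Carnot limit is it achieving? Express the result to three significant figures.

0.450

Converting, Q̇_C = 0.6330 kW = 633.0 W, so COP_actual = Q̇_C/Ẇ = 633.0/265.0 = 2.389.
In absolute terms T_C = 255.55 K and T_H = 303.65 K, so ΔT = 48.10 K.
COP_Carnot = T_C/ΔT = 255.55/48.10 = 5.313.
η_II = COP_actual/COP_Carnot = 2.389/5.313 = 0.4496.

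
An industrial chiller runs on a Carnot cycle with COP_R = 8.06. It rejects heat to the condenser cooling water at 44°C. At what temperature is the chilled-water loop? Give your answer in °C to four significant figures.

For a Carnot refrigerator COP_R = T_C/(T_H − T_C), so T_C = COP·T_H/(1 + COP).
With T_H = 317.15 K, T_C = 8.06 × 317.15/9.060 = 282.14 K.
Converting, 282.14 K = 8.99°C.

8.994 °C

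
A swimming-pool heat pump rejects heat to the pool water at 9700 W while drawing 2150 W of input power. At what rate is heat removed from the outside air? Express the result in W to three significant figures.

7550 W

For a cyclic device the first law requires Q̇_H = Q̇_C + Ẇ.
Q̇_C = Q̇_H − Ẇ = 7550 W.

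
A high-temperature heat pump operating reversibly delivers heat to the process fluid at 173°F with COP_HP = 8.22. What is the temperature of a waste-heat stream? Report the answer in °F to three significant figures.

COP_HP = T_H/(T_H − T_C) gives T_H − T_C = T_H/COP.
With T_H = 351.48 K, T_C = 351.48 × (1 − 1/8.22) = 308.72 K.
Converting, 308.72 K = 96.03°F.

96.0 °F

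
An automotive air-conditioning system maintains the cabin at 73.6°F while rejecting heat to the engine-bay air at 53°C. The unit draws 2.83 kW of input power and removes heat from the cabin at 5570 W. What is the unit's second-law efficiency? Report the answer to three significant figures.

Converting, Q̇_C = 5570 W = 5.570 kW, so COP_actual = Q̇_C/Ẇ = 5.570/2.830 = 1.968.
In absolute terms T_C = 296.26 K and T_H = 326.15 K, so ΔT = 29.89 K.
COP_Carnot = T_C/ΔT = 296.26/29.89 = 9.912.
η_II = COP_actual/COP_Carnot = 1.968/9.912 = 0.1986.

0.199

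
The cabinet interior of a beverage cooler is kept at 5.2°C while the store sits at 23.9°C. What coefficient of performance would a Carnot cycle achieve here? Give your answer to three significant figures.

In absolute terms T_C = 278.35 K and T_H = 297.05 K, so ΔT = 18.70 K.
For a reversible cycle, COP_Carnot = T_C/ΔT = 278.35/18.70 = 14.89.

14.9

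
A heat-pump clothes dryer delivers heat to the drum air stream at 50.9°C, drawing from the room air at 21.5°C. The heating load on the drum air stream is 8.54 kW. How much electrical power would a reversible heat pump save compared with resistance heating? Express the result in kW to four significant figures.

7.765 kW

In absolute terms T_C = 294.65 K and T_H = 324.05 K, so ΔT = 29.40 K.
COP_Carnot = T_H/ΔT = 324.05/29.40 = 11.02.
Resistance heating needs Ẇ_res = Q̇_H = 8.540 kW; the reversible heat pump needs only Ẇ_hp = Q̇_H/COP = 0.7748 kW.
Saving = 8.540 − 0.7748 = 7.765 kW.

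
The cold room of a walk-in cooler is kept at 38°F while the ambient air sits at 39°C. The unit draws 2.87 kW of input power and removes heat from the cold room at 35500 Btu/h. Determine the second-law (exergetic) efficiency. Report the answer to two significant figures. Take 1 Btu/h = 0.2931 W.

0.47

Converting, Q̇_C = 35500 Btu/h = 10.41 kW, so COP_actual = Q̇_C/Ẇ = 10.41/2.870 = 3.625.
In absolute terms T_C = 276.48 K and T_H = 312.15 K, so ΔT = 35.67 K.
COP_Carnot = T_C/ΔT = 276.48/35.67 = 7.752.
η_II = COP_actual/COP_Carnot = 3.625/7.752 = 0.4677.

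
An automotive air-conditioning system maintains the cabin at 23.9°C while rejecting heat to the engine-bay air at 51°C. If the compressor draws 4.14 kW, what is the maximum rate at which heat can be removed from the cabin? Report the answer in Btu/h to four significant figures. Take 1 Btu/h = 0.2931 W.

154800 Btu/h

In absolute terms T_C = 297.05 K and T_H = 324.15 K, so ΔT = 27.10 K.
COP_Carnot = T_C/ΔT = 297.05/27.10 = 10.96.
Q̇_max = COP_Carnot × Ẇ = 10.96 × 4.140 kW = 45.38 kW = 154800 Btu/h.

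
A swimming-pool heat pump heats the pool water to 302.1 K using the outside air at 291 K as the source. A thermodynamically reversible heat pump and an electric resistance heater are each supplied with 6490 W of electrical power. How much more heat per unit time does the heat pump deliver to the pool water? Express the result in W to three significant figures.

170000 W

The reservoir spacing is ΔT = 302.1 − 291 = 11.10 K.
COP_Carnot = T_H/ΔT = 302.10/11.10 = 27.22.
The heat pump delivers Q̇_H = COP × Ẇ = 176600 W; the resistance heater delivers Ẇ = 6490 W.
Extra = (COP − 1)·Ẇ = 170100 W.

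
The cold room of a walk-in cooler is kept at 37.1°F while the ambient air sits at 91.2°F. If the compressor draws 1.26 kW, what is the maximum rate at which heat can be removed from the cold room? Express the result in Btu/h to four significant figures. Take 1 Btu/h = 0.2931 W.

39470 Btu/h

In absolute terms T_C = 275.98 K and T_H = 306.04 K, so ΔT = 30.06 K.
COP_Carnot = T_C/ΔT = 275.98/30.06 = 9.182.
Q̇_max = COP_Carnot × Ẇ = 9.182 × 1.260 kW = 11.57 kW = 39470 Btu/h.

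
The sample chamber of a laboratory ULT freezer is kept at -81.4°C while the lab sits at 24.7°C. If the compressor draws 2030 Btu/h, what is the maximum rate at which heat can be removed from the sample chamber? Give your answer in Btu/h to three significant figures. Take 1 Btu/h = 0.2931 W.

3670 Btu/h

In absolute terms T_C = 191.75 K and T_H = 297.85 K, so ΔT = 106.1 K.
COP_Carnot = T_C/ΔT = 191.75/106.1 = 1.807.
Q̇_max = COP_Carnot × Ẇ = 1.807 × 2030 Btu/h = 3669 Btu/h.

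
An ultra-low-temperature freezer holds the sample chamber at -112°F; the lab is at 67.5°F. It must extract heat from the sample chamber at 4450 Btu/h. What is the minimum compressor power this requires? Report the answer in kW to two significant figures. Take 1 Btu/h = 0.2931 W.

In absolute terms T_C = 193.15 K and T_H = 292.87 K, so ΔT = 99.72 K.
COP_Carnot = T_C/ΔT = 193.15/99.72 = 1.937.
Ẇ_min = Q̇/COP_Carnot = 4450/1.937 = 2298 Btu/h = 0.6734 kW.

0.67 kW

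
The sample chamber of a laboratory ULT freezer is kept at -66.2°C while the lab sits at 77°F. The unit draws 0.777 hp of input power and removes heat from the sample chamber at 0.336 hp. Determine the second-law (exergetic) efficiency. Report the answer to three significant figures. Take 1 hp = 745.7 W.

COP_actual = Q̇_C/Ẇ = 0.3360/0.7770 = 0.4324.
In absolute terms T_C = 206.95 K and T_H = 298.15 K, so ΔT = 91.20 K.
COP_Carnot = T_C/ΔT = 206.95/91.20 = 2.269.
η_II = COP_actual/COP_Carnot = 0.4324/2.269 = 0.1906.

0.191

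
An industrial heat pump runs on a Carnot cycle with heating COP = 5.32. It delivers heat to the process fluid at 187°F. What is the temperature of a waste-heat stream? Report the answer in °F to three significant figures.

65.4 °F

COP_HP = T_H/(T_H − T_C) gives T_H − T_C = T_H/COP.
With T_H = 359.26 K, T_C = 359.26 × (1 − 1/5.32) = 291.73 K.
Converting, 291.73 K = 65.45°F.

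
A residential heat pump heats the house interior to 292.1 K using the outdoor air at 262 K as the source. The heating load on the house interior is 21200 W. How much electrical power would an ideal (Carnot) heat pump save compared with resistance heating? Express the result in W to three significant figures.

The reservoir spacing is ΔT = 292.1 − 262 = 30.10 K.
COP_Carnot = T_H/ΔT = 292.10/30.10 = 9.704.
Resistance heating needs Ẇ_res = Q̇_H = 21200 W; the reversible heat pump needs only Ẇ_hp = Q̇_H/COP = 2185 W.
Saving = 21200 − 2185 = 19020 W.

19000 W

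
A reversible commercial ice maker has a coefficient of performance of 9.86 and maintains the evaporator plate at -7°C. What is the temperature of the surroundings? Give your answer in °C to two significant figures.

20 °C

COP_R = T_C/(T_H − T_C) gives T_H − T_C = T_C/COP.
With T_C = 266.15 K, T_H = 266.15 × (1 + 1/9.86) = 293.14 K.
Converting, 293.14 K = 19.99°C.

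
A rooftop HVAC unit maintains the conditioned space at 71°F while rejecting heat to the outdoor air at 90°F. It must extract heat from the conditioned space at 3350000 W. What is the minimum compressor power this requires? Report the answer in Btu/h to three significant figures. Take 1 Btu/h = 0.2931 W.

409000 Btu/h

In absolute terms T_C = 294.82 K and T_H = 305.37 K, so ΔT = 10.56 K.
COP_Carnot = T_C/ΔT = 294.82/10.56 = 27.93.
Ẇ_min = Q̇/COP_Carnot = 3350000/27.93 = 119900 W = 409200 Btu/h.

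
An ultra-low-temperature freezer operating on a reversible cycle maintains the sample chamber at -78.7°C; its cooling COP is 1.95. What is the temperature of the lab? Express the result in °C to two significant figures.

COP_R = T_C/(T_H − T_C) gives T_H − T_C = T_C/COP.
With T_C = 194.45 K, T_H = 194.45 × (1 + 1/1.95) = 294.17 K.
Converting, 294.17 K = 21.02°C.

21 °C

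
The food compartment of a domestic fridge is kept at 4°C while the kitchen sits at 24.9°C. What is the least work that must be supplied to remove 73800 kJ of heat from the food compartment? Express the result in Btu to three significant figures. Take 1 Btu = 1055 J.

In absolute terms T_C = 277.15 K and T_H = 298.05 K, so ΔT = 20.90 K.
The reversible limit is COP_R = T_C/ΔT = 13.26, so W_min = Q_C/COP = Q_C·ΔT/T_C.
W_min = 73800 × 20.90/277.15 = 5565 kJ = 5275 Btu.

5280 Btu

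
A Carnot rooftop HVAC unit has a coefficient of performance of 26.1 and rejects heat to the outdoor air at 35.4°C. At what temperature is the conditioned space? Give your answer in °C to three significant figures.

For a Carnot refrigerator COP_R = T_C/(T_H − T_C), so T_C = COP·T_H/(1 + COP).
With T_H = 308.55 K, T_C = 26.1 × 308.55/27.10 = 297.16 K.
Converting, 297.16 K = 24.01°C.

24.0 °C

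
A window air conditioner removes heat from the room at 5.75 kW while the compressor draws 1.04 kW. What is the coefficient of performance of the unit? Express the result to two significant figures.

5.5

The first law gives Q̇_H = Q̇_C + Ẇ, so the three rates are Q̇_C = 5.750, Q̇_H = 6.790, Ẇ = 1.040 kW.
COP_R = Q̇_C/Ẇ = 5.750/1.040 = 5.529.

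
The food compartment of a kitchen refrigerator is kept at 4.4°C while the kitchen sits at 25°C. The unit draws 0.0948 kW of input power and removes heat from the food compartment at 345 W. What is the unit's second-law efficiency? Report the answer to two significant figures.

0.27

Converting, Q̇_C = 345.0 W = 0.3450 kW, so COP_actual = Q̇_C/Ẇ = 0.3450/0.09480 = 3.639.
In absolute terms T_C = 277.55 K and T_H = 298.15 K, so ΔT = 20.60 K.
COP_Carnot = T_C/ΔT = 277.55/20.60 = 13.47.
η_II = COP_actual/COP_Carnot = 3.639/13.47 = 0.2701.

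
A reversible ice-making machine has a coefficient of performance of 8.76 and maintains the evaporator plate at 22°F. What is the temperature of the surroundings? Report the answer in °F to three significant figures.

77.0 °F

COP_R = T_C/(T_H − T_C) gives T_H − T_C = T_C/COP.
With T_C = 267.59 K, T_H = 267.59 × (1 + 1/8.76) = 298.14 K.
Converting, 298.14 K = 76.99°F.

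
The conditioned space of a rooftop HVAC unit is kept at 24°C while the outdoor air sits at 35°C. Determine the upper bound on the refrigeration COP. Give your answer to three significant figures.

In absolute terms T_C = 297.15 K and T_H = 308.15 K, so ΔT = 11.00 K.
For a reversible cycle, COP_Carnot = T_C/ΔT = 297.15/11.00 = 27.01.

27.0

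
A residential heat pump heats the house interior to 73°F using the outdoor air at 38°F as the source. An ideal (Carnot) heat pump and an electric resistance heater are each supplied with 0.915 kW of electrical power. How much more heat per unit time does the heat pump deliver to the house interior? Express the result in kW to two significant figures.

In absolute terms T_C = 276.48 K and T_H = 295.93 K, so ΔT = 19.44 K.
COP_Carnot = T_H/ΔT = 295.93/19.44 = 15.22.
The heat pump delivers Q̇_H = COP × Ẇ = 13.93 kW; the resistance heater delivers Ẇ = 0.9150 kW.
Extra = (COP − 1)·Ẇ = 13.01 kW.

13 kW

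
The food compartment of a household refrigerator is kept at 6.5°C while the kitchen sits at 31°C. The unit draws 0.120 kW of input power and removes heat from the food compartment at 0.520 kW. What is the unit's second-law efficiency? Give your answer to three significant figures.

COP_actual = Q̇_C/Ẇ = 0.5200/0.1200 = 4.333.
In absolute terms T_C = 279.65 K and T_H = 304.15 K, so ΔT = 24.50 K.
COP_Carnot = T_C/ΔT = 279.65/24.50 = 11.41.
η_II = COP_actual/COP_Carnot = 4.333/11.41 = 0.3796.

0.380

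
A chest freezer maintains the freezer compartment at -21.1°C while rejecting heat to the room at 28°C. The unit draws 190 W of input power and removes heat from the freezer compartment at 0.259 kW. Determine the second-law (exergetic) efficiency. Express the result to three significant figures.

Converting, Q̇_C = 0.2590 kW = 259.0 W, so COP_actual = Q̇_C/Ẇ = 259.0/190.0 = 1.363.
In absolute terms T_C = 252.05 K and T_H = 301.15 K, so ΔT = 49.10 K.
COP_Carnot = T_C/ΔT = 252.05/49.10 = 5.133.
η_II = COP_actual/COP_Carnot = 1.363/5.133 = 0.2655.

0.266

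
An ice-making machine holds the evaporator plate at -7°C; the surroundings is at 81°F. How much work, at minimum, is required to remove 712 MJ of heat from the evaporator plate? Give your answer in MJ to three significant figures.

91.6 MJ

In absolute terms T_C = 266.15 K and T_H = 300.37 K, so ΔT = 34.22 K.
The reversible limit is COP_R = T_C/ΔT = 7.777, so W_min = Q_C/COP = Q_C·ΔT/T_C.
W_min = 712.0 × 34.22/266.15 = 91.55 MJ.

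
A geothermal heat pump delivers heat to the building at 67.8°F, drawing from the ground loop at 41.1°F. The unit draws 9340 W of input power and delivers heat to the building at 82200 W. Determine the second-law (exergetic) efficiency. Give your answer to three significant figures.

0.445

COP_actual = Q̇_H/Ẇ = 82200/9340 = 8.801.
In absolute terms T_C = 278.21 K and T_H = 293.04 K, so ΔT = 14.83 K.
COP_Carnot = T_H/ΔT = 293.04/14.83 = 19.76.
η_II = COP_actual/COP_Carnot = 8.801/19.76 = 0.4455.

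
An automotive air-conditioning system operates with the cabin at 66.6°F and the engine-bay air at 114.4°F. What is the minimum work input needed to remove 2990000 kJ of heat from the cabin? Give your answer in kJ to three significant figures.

In absolute terms T_C = 292.37 K and T_H = 318.93 K, so ΔT = 26.56 K.
The reversible limit is COP_R = T_C/ΔT = 11.01, so W_min = Q_C/COP = Q_C·ΔT/T_C.
W_min = 2990000 × 26.56/292.37 = 271600 kJ.

272000 kJ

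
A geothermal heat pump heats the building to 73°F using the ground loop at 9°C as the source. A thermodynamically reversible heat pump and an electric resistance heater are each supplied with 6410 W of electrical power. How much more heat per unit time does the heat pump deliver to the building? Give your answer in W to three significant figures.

In absolute terms T_C = 282.15 K and T_H = 295.93 K, so ΔT = 13.78 K.
COP_Carnot = T_H/ΔT = 295.93/13.78 = 21.48.
The heat pump delivers Q̇_H = COP × Ẇ = 137700 W; the resistance heater delivers Ẇ = 6410 W.
Extra = (COP − 1)·Ẇ = 131300 W.

131000 W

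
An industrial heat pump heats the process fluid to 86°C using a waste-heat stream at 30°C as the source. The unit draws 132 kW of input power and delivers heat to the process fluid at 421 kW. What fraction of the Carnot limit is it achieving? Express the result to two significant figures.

COP_actual = Q̇_H/Ẇ = 421.0/132.0 = 3.189.
In absolute terms T_C = 303.15 K and T_H = 359.15 K, so ΔT = 56.00 K.
COP_Carnot = T_H/ΔT = 359.15/56.00 = 6.413.
η_II = COP_actual/COP_Carnot = 3.189/6.413 = 0.4973.

0.50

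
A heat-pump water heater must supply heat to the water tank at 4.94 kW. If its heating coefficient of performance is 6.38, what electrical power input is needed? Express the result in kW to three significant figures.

0.774 kW

Ẇ = Q̇_H/COP_HP = 4.940/6.38 = 0.7743 kW.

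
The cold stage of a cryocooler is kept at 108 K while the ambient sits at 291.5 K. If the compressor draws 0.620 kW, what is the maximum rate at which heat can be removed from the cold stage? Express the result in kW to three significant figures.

The reservoir spacing is ΔT = 291.5 − 108 = 183.5 K.
COP_Carnot = T_C/ΔT = 108.00/183.5 = 0.5886.
Q̇_max = COP_Carnot × Ẇ = 0.5886 × 0.6200 kW = 0.3649 kW.

0.365 kW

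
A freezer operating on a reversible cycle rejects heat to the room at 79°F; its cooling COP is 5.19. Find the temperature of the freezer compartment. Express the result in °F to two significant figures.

For a Carnot refrigerator COP_R = T_C/(T_H − T_C), so T_C = COP·T_H/(1 + COP).
With T_H = 299.26 K, T_C = 5.19 × 299.26/6.190 = 250.92 K.
Converting, 250.92 K = -8.02°F.

-8.0 °F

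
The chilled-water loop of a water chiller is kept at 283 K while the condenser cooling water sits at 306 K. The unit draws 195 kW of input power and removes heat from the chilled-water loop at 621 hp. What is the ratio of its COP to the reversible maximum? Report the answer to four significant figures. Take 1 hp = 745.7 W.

0.1930

Converting, Q̇_C = 621.0 hp = 463.1 kW, so COP_actual = Q̇_C/Ẇ = 463.1/195.0 = 2.375.
The reservoir spacing is ΔT = 306 − 283 = 23.00 K.
COP_Carnot = T_C/ΔT = 283.00/23.00 = 12.30.
η_II = COP_actual/COP_Carnot = 2.375/12.30 = 0.1930.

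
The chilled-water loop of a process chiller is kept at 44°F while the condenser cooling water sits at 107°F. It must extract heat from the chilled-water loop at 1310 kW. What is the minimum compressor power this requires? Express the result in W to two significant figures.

In absolute terms T_C = 279.82 K and T_H = 314.82 K, so ΔT = 35.00 K.
COP_Carnot = T_C/ΔT = 279.82/35.00 = 7.995.
Ẇ_min = Q̇/COP_Carnot = 1310/7.995 = 163.9 kW = 163900 W.

160000 W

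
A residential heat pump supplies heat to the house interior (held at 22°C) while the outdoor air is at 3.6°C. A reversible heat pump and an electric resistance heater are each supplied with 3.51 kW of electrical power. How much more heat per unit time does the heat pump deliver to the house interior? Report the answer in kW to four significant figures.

52.79 kW

In absolute terms T_C = 276.75 K and T_H = 295.15 K, so ΔT = 18.40 K.
COP_Carnot = T_H/ΔT = 295.15/18.40 = 16.04.
The heat pump delivers Q̇_H = COP × Ẇ = 56.30 kW; the resistance heater delivers Ẇ = 3.510 kW.
Extra = (COP − 1)·Ẇ = 52.79 kW.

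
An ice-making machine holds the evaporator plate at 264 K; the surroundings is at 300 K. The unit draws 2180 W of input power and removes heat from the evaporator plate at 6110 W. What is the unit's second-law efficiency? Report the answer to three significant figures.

COP_actual = Q̇_C/Ẇ = 6110/2180 = 2.803.
The reservoir spacing is ΔT = 300 − 264 = 36.00 K.
COP_Carnot = T_C/ΔT = 264.00/36.00 = 7.333.
η_II = COP_actual/COP_Carnot = 2.803/7.333 = 0.3822.

0.382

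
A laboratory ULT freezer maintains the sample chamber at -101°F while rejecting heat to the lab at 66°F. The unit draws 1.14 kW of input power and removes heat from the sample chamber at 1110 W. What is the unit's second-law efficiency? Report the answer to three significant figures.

Converting, Q̇_C = 1110 W = 1.110 kW, so COP_actual = Q̇_C/Ẇ = 1.110/1.140 = 0.9737.
In absolute terms T_C = 199.26 K and T_H = 292.04 K, so ΔT = 92.78 K.
COP_Carnot = T_C/ΔT = 199.26/92.78 = 2.148.
η_II = COP_actual/COP_Carnot = 0.9737/2.148 = 0.4534.

0.453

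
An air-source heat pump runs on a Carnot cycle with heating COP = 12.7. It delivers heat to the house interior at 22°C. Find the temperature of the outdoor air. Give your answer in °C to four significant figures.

COP_HP = T_H/(T_H − T_C) gives T_H − T_C = T_H/COP.
With T_H = 295.15 K, T_C = 295.15 × (1 − 1/12.7) = 271.91 K.
Converting, 271.91 K = -1.24°C.

-1.240 °C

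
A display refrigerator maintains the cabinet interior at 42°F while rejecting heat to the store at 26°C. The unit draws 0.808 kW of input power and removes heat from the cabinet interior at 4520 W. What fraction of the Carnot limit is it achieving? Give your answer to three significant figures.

0.410

Converting, Q̇_C = 4520 W = 4.520 kW, so COP_actual = Q̇_C/Ẇ = 4.520/0.8080 = 5.594.
In absolute terms T_C = 278.71 K and T_H = 299.15 K, so ΔT = 20.44 K.
COP_Carnot = T_C/ΔT = 278.71/20.44 = 13.63.
η_II = COP_actual/COP_Carnot = 5.594/13.63 = 0.4104.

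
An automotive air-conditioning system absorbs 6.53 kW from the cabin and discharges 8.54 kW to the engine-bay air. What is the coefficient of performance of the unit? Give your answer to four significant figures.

The first law gives Q̇_H = Q̇_C + Ẇ, so the three rates are Q̇_C = 6.530, Q̇_H = 8.540, Ẇ = 2.010 kW.
COP_R = Q̇_C/Ẇ = 6.530/2.010 = 3.249.

3.249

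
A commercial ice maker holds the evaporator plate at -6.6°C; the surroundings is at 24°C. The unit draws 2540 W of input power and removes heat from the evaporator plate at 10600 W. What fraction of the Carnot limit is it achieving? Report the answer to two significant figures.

0.48

COP_actual = Q̇_C/Ẇ = 10600/2540 = 4.173.
In absolute terms T_C = 266.55 K and T_H = 297.15 K, so ΔT = 30.60 K.
COP_Carnot = T_C/ΔT = 266.55/30.60 = 8.711.
η_II = COP_actual/COP_Carnot = 4.173/8.711 = 0.4791.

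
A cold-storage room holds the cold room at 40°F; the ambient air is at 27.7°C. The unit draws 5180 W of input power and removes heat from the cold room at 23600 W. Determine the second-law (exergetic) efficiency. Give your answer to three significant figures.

0.382

COP_actual = Q̇_C/Ẇ = 23600/5180 = 4.556.
In absolute terms T_C = 277.59 K and T_H = 300.85 K, so ΔT = 23.26 K.
COP_Carnot = T_C/ΔT = 277.59/23.26 = 11.94.
η_II = COP_actual/COP_Carnot = 4.556/11.94 = 0.3817.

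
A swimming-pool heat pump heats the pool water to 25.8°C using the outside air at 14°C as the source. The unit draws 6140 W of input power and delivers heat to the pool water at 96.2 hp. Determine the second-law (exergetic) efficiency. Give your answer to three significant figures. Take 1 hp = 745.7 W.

Converting, Q̇_H = 96.20 hp = 71740 W, so COP_actual = Q̇_H/Ẇ = 71740/6140 = 11.68.
In absolute terms T_C = 287.15 K and T_H = 298.95 K, so ΔT = 11.80 K.
COP_Carnot = T_H/ΔT = 298.95/11.80 = 25.33.
η_II = COP_actual/COP_Carnot = 11.68/25.33 = 0.4612.

0.461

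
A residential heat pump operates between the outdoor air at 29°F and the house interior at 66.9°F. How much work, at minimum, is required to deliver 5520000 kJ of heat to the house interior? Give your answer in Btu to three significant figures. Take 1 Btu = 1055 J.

377000 Btu

In absolute terms T_C = 271.48 K and T_H = 292.54 K, so ΔT = 21.06 K.
The reversible limit is COP_HP = T_H/ΔT = 13.89, so W_min = Q_H/COP = Q_H·ΔT/T_H.
W_min = 5520000 × 21.06/292.54 = 397300 kJ = 376600 Btu.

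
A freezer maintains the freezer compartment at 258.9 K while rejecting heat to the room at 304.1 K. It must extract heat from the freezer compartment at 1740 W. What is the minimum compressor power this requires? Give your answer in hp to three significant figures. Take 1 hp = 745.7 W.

The reservoir spacing is ΔT = 304.1 − 258.9 = 45.20 K.
COP_Carnot = T_C/ΔT = 258.90/45.20 = 5.728.
Ẇ_min = Q̇/COP_Carnot = 1740/5.728 = 303.8 W = 0.4074 hp.

0.407 hp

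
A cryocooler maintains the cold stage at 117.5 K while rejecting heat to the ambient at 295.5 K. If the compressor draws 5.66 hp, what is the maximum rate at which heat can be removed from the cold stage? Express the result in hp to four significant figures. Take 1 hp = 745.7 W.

The reservoir spacing is ΔT = 295.5 − 117.5 = 178.0 K.
COP_Carnot = T_C/ΔT = 117.50/178.0 = 0.6601.
Q̇_max = COP_Carnot × Ẇ = 0.6601 × 5.660 hp = 3.736 hp.

3.736 hp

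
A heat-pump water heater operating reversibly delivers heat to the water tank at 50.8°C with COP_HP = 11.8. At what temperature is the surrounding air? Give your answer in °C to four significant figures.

23.35 °C

COP_HP = T_H/(T_H − T_C) gives T_H − T_C = T_H/COP.
With T_H = 323.95 K, T_C = 323.95 × (1 − 1/11.8) = 296.50 K.
Converting, 296.50 K = 23.35°C.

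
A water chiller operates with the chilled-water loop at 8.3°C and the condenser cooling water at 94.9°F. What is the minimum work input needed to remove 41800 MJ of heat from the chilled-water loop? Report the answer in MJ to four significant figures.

In absolute terms T_C = 281.45 K and T_H = 308.09 K, so ΔT = 26.64 K.
The reversible limit is COP_R = T_C/ΔT = 10.56, so W_min = Q_C/COP = Q_C·ΔT/T_C.
W_min = 41800 × 26.64/281.45 = 3957 MJ.

3957 MJ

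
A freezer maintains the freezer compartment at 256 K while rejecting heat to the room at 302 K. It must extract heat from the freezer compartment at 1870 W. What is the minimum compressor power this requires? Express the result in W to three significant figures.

The reservoir spacing is ΔT = 302 − 256 = 46.00 K.
COP_Carnot = T_C/ΔT = 256.00/46.00 = 5.565.
Ẇ_min = Q̇/COP_Carnot = 1870/5.565 = 336.0 W.

336 W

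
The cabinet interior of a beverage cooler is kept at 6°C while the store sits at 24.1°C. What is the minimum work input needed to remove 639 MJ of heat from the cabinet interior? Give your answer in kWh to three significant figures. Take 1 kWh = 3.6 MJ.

In absolute terms T_C = 279.15 K and T_H = 297.25 K, so ΔT = 18.10 K.
The reversible limit is COP_R = T_C/ΔT = 15.42, so W_min = Q_C/COP = Q_C·ΔT/T_C.
W_min = 639.0 × 18.10/279.15 = 41.43 MJ = 11.51 kWh.

11.5 kWh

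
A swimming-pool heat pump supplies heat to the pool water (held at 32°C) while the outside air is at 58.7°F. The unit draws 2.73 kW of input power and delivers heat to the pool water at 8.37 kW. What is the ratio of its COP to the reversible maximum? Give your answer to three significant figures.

COP_actual = Q̇_H/Ẇ = 8.370/2.730 = 3.066.
In absolute terms T_C = 287.98 K and T_H = 305.15 K, so ΔT = 17.17 K.
COP_Carnot = T_H/ΔT = 305.15/17.17 = 17.78.
η_II = COP_actual/COP_Carnot = 3.066/17.78 = 0.1725.

0.172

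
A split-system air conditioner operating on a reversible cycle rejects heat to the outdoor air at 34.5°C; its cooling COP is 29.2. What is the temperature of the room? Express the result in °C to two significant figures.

For a Carnot refrigerator COP_R = T_C/(T_H − T_C), so T_C = COP·T_H/(1 + COP).
With T_H = 307.65 K, T_C = 29.2 × 307.65/30.20 = 297.46 K.
Converting, 297.46 K = 24.31°C.

24 °C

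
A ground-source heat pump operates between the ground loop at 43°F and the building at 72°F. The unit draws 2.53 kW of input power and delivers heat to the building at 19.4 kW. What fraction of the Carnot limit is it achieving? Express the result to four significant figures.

0.4183

COP_actual = Q̇_H/Ẇ = 19.40/2.530 = 7.668.
In absolute terms T_C = 279.26 K and T_H = 295.37 K, so ΔT = 16.11 K.
COP_Carnot = T_H/ΔT = 295.37/16.11 = 18.33.
η_II = COP_actual/COP_Carnot = 7.668/18.33 = 0.4183.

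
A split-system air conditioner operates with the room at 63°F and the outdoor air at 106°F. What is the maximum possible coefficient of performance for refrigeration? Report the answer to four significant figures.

12.16

In absolute terms T_C = 290.37 K and T_H = 314.26 K, so ΔT = 23.89 K.
For a reversible cycle, COP_Carnot = T_C/ΔT = 290.37/23.89 = 12.16.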